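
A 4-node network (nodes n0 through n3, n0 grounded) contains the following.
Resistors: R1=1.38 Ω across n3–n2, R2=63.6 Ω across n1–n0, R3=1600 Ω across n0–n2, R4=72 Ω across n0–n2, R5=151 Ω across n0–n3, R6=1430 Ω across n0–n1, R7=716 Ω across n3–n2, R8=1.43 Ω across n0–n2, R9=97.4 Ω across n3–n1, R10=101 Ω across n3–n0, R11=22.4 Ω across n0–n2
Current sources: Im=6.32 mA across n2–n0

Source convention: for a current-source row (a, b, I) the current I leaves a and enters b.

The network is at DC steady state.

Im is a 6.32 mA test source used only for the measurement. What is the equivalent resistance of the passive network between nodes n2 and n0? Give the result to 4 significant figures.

MNA unknowns: 3 node voltages V₁..V_3
R1: Y=0.7246 on G[3,2]
R2: Y=0.01572 on G[1,0]
R3: Y=0.0006250 on G[0,2]
R4: Y=0.01389 on G[0,2]
R5: Y=0.006623 on G[0,3]
R6: Y=0.0006993 on G[0,1]
R7: Y=0.001397 on G[3,2]
R8: Y=0.6993 on G[0,2]
R9: Y=0.01027 on G[3,1]
R10: Y=0.009901 on G[3,0]
R11: Y=0.04464 on G[0,2]
Im: z[2]−=0.00632, z[0]+=0.00632
solve → V1=-0.003020, V2=-0.008096, V3=-0.007849

R_eq = 1.281 Ω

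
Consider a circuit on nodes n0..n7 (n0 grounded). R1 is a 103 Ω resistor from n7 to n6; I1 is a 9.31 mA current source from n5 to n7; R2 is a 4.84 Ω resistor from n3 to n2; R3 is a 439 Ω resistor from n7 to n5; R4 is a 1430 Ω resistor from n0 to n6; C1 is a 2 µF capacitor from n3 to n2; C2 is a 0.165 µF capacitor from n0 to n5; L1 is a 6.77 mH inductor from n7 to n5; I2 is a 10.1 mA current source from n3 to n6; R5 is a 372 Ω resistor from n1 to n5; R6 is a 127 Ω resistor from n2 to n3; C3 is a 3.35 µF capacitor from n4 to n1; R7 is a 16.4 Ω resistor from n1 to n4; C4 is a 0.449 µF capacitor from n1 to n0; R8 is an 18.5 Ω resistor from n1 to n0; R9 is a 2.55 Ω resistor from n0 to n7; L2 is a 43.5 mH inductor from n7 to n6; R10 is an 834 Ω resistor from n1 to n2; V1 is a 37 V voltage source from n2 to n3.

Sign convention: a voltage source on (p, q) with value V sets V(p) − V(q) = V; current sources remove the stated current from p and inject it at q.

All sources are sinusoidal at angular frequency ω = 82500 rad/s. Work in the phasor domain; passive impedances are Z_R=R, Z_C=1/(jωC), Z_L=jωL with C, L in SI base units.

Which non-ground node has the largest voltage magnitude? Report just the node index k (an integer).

3

Element admittances at ω=82500 rad/s:
  Y(R1) = 0.009709+0.000j S between n7,n6
  I1: injects 0.00931 A into n7 (from n5)
  Y(R2) = 0.2066+0.000j S between n3,n2
  Y(R3) = 0.002278+0.000j S between n7,n5
  Y(R4) = 0.0006993+0.000j S between n0,n6
  Y(C1) = 0.000+0.1650j S between n3,n2
  Y(C2) = 0.000+0.01361j S between n0,n5
  Y(L1) = 0.000-0.001790j S between n7,n5
  I2: injects 0.0101 A into n6 (from n3)
  Y(R5) = 0.002688+0.000j S between n1,n5
  Y(R6) = 0.007874+0.000j S between n2,n3
  Y(C3) = 0.000+0.2764j S between n4,n1
  Y(R7) = 0.06098+0.000j S between n1,n4
  Y(C4) = 0.000+0.03704j S between n1,n0
  Y(R8) = 0.05405+0.000j S between n1,n0
  Y(R9) = 0.3922+0.000j S between n0,n7
  Y(L2) = 0.000-0.0002786j S between n7,n6
  Y(R10) = 0.001199+0.000j S between n1,n2
  V1: constraint V(n2)−V(n3) = 37
Assemble and solve the 8×8 MNA system:
  V(n1)=-0.1188+0.1103j  V(n2)=-8.542+0.1103j  V(n3)=-45.54+0.1103j  V(n4)=-0.1188+0.1103j  V(n5)=-0.2713+0.6903j  V(n6)=1.015+0.03090j  V(n7)=0.04895+0.005386j
  i(V1)=-7.926-6.105j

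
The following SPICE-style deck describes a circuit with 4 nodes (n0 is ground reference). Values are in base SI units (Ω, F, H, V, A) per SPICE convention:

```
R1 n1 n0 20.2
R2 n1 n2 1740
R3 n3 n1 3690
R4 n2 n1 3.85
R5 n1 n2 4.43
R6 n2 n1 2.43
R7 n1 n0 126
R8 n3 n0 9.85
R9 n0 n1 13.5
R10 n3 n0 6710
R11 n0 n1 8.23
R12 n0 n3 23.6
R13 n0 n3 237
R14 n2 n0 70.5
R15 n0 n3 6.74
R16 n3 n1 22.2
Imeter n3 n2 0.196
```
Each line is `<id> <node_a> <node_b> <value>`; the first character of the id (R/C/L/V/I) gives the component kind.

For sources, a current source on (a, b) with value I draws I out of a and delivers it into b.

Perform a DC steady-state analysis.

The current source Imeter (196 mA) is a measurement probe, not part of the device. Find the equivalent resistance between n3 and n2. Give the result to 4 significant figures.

R_eq = 6.391 Ω

Apply KCL at each of the 3 non-ground nodes and solve the resulting linear system.
Node n1: branches {R1, R2, R3, R4, R5, R6, R7, R9, R11, R16} → V_1 = 0.5451
Node n2: branches {R2, R4, R5, R6, R14, Imeter} → V_2 = 0.7516
Node n3: branches {R3, R8, R10, R12, R13, R15, R16, Imeter} → V_3 = -0.5009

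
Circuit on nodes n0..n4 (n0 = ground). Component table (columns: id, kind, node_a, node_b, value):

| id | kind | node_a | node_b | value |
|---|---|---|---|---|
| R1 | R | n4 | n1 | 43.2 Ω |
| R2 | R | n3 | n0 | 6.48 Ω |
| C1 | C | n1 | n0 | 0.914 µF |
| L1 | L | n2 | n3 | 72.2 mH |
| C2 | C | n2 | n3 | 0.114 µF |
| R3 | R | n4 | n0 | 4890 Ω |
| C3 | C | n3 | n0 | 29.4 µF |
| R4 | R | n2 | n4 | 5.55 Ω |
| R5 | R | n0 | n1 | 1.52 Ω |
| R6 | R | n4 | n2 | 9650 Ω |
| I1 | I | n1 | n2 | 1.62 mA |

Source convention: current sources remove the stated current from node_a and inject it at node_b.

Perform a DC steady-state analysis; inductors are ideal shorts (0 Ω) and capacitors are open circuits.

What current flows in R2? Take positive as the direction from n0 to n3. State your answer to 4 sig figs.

-0.001390 A

Apply KCL at each of the 4 non-ground nodes and solve the resulting linear system.
Node n1: branches {R1, C1, R5, I1} → V_1 = -0.002116
Node n2: branches {L1, C2, R4, R6, I1} → V_2 = 0.009010
Node n3: branches {R2, L1, C2, C3} → V_3 = 0.009010
Node n4: branches {R1, R3, R4, R6} → V_4 = 0.007736
Source currents: i(L1)=0.001390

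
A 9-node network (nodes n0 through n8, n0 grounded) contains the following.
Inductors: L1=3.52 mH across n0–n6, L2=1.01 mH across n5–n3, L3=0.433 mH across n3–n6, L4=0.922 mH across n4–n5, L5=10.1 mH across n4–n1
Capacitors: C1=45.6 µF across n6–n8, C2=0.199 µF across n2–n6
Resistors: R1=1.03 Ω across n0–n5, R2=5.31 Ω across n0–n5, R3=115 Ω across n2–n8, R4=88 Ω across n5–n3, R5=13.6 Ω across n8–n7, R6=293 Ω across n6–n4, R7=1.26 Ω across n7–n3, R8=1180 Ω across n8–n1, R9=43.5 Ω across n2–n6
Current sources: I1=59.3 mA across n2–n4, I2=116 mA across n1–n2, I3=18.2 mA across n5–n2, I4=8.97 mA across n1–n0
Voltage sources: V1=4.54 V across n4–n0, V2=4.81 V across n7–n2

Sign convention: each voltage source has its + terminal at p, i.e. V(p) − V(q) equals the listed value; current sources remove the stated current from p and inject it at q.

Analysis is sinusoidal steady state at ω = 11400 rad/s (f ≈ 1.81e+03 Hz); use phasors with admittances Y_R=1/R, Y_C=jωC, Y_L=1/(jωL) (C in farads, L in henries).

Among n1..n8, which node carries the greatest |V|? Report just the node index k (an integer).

Element admittances at ω=11400 rad/s:
  Y(L1) = 0.000-0.02492j S between n0,n6
  Y(C1) = 0.000+0.5198j S between n6,n8
  Y(L2) = 0.000-0.08685j S between n5,n3
  Y(R1) = 0.9709+0.000j S between n0,n5
  Y(R2) = 0.1883+0.000j S between n0,n5
  Y(C2) = 0.000+0.002269j S between n2,n6
  I1: injects 0.0593 A into n4 (from n2)
  Y(R3) = 0.008696+0.000j S between n2,n8
  Y(L3) = 0.000-0.2026j S between n3,n6
  I2: injects 0.116 A into n2 (from n1)
  Y(R4) = 0.01136+0.000j S between n5,n3
  I3: injects 0.0182 A into n2 (from n5)
  Y(L4) = 0.000-0.09514j S between n4,n5
  Y(R5) = 0.07353+0.000j S between n8,n7
  Y(R6) = 0.003413+0.000j S between n6,n4
  Y(R7) = 0.7937+0.000j S between n7,n3
  I4: injects 0.00897 A into n0 (from n1)
  Y(R8) = 0.0008475+0.000j S between n8,n1
  Y(R9) = 0.02299+0.000j S between n2,n6
  Y(L5) = 0.000-0.008685j S between n4,n1
  V1: constraint V(n4)−V(n0) = 4.54
  V2: constraint V(n7)−V(n2) = 4.81
Assemble and solve the 10×10 MNA system:
  V(n1)=3.095-14.67j  V(n2)=-4.248+0.5794j  V(n3)=0.3197+0.6255j  V(n4)=4.540+0.000j  V(n5)=0.09186-0.3724j  V(n6)=0.1808+0.1184j  V(n7)=0.5616+0.5794j  V(n8)=0.2260+0.1411j
  i(V1)=-0.1184+0.4362j  i(V2)=-0.2167+0.004362j

1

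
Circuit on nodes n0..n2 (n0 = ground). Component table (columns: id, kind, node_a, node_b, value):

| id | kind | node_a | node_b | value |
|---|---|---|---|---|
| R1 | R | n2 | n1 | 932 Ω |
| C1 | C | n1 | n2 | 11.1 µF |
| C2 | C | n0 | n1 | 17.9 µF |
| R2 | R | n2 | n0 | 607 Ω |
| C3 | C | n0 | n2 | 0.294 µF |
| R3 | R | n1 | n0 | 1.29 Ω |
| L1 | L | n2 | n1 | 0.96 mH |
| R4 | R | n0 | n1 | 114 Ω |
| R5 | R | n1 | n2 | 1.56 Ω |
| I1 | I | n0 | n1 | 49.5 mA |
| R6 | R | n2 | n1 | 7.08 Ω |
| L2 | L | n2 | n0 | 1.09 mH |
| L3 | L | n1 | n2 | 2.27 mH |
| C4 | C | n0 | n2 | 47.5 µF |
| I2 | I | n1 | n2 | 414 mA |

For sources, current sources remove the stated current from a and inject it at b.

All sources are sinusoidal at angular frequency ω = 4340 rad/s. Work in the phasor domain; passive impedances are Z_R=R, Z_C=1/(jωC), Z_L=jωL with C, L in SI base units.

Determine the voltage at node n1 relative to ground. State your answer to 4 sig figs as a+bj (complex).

Element admittances at ω=4340 rad/s:
  Y(R1) = 0.001073+0.000j S between n2,n1
  Y(C1) = 0.000+0.04817j S between n1,n2
  Y(C2) = 0.000+0.07769j S between n0,n1
  Y(R2) = 0.001647+0.000j S between n2,n0
  Y(C3) = 0.000+0.001276j S between n0,n2
  Y(R3) = 0.7752+0.000j S between n1,n0
  Y(L1) = 0.000-0.2400j S between n2,n1
  Y(R4) = 0.008772+0.000j S between n0,n1
  Y(R5) = 0.6410+0.000j S between n1,n2
  I1: injects 0.0495 A into n1 (from n0)
  Y(R6) = 0.1412+0.000j S between n2,n1
  Y(L2) = 0.000-0.2114j S between n2,n0
  Y(L3) = 0.000-0.1015j S between n1,n2
  Y(C4) = 0.000+0.2061j S between n0,n2
  I2: injects 0.414 A into n2 (from n1)
Assemble and solve the 2×2 MNA system:
  V(n1)=0.06081-0.003747j  V(n2)=0.5218+0.1712j

0.06081-0.003747j V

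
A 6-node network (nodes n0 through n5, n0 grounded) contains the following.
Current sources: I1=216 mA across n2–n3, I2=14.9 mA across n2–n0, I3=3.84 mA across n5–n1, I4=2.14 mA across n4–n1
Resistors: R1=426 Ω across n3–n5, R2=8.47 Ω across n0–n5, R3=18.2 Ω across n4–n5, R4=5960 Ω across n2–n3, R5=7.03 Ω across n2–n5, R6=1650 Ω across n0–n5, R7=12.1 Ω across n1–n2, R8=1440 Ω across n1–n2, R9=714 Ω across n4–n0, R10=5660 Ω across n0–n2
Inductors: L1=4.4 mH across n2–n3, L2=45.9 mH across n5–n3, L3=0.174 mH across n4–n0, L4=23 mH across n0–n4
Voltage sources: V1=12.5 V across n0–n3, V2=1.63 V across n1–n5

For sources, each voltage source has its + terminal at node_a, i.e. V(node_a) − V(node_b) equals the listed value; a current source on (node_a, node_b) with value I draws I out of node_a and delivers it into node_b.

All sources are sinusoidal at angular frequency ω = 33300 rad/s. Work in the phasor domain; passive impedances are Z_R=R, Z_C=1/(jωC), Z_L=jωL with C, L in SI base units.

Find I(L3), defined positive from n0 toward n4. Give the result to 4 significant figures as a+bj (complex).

MNA unknowns: 5 node voltages V₁..V_5 plus 2 source currents (V1, V2)
I1: z[2]−=0.216, z[3]+=0.216
R1: Y=0.002347+0.000j on G[3,5]
L1: Y=0.000-0.006825j on G[2,3]
R2: Y=0.1181+0.000j on G[0,5]
I2: z[2]−=0.0149, z[0]+=0.0149
I3: z[5]−=0.00384, z[1]+=0.00384
I4: z[4]−=0.00214, z[1]+=0.00214
R3: Y=0.05495+0.000j on G[4,5]
R4: Y=0.0001678+0.000j on G[2,3]
R5: Y=0.1422+0.000j on G[2,5]
R6: Y=0.0006061+0.000j on G[0,5]
R7: Y=0.08264+0.000j on G[1,2]
L2: Y=0.000-0.0006542j on G[5,3]
R8: Y=0.0006944+0.000j on G[1,2]
L3: Y=0.000-0.1726j on G[4,0]
R9: Y=0.001401+0.000j on G[4,0]
R10: Y=0.0001767+0.000j on G[0,2]
L4: Y=0.000-0.001306j on G[0,4]
V1: row V0−V3=12.5, i_V1 at 0,3
V2: row V1−V5=1.63, i_V2 at 1,5
solve → V1=0.05533+0.3107j, V2=-2.021+0.6268j, V3=-12.50+0.000j, V4=-0.2384-0.4326j, V5=-1.575+0.3107j
aux → i_V1=-0.2479+0.07783j, i_V2=-0.1671+0.02634j

0.07466-0.04114j A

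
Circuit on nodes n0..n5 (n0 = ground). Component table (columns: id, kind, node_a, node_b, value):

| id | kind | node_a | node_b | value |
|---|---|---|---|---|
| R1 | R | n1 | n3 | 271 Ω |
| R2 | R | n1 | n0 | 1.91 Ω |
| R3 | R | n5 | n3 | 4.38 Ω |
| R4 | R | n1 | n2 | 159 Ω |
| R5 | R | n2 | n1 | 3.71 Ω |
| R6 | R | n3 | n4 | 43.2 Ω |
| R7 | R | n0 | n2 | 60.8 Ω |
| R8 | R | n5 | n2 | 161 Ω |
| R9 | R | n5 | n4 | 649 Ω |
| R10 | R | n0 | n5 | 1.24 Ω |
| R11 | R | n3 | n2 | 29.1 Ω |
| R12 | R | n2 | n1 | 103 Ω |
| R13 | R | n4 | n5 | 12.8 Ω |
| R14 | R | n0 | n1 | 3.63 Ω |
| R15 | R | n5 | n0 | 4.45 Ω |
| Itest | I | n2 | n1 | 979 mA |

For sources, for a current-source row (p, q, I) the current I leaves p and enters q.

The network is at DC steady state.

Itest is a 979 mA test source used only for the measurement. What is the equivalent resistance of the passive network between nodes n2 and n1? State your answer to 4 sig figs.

Element admittances at DC:
  Y(R1) = 0.003690 S between n1,n3
  Y(R2) = 0.5236 S between n1,n0
  Y(R3) = 0.2283 S between n5,n3
  Y(R4) = 0.006289 S between n1,n2
  Y(R5) = 0.2695 S between n2,n1
  Y(R6) = 0.02315 S between n3,n4
  Y(R7) = 0.01645 S between n0,n2
  Y(R8) = 0.006211 S between n5,n2
  Y(R9) = 0.001541 S between n5,n4
  Y(R10) = 0.8065 S between n0,n5
  Y(R11) = 0.03436 S between n3,n2
  Y(R12) = 0.009709 S between n2,n1
  Y(R13) = 0.07812 S between n4,n5
  Y(R14) = 0.2755 S between n0,n1
  Y(R15) = 0.2247 S between n5,n0
  Itest: injects 0.979 A into n1 (from n2)
Assemble and solve the 5×5 MNA system:
  V(n1)=0.1755  V(n2)=-2.754  V(n3)=-0.4104  V(n4)=-0.1637  V(n5)=-0.09206

R_eq = 2.993 Ω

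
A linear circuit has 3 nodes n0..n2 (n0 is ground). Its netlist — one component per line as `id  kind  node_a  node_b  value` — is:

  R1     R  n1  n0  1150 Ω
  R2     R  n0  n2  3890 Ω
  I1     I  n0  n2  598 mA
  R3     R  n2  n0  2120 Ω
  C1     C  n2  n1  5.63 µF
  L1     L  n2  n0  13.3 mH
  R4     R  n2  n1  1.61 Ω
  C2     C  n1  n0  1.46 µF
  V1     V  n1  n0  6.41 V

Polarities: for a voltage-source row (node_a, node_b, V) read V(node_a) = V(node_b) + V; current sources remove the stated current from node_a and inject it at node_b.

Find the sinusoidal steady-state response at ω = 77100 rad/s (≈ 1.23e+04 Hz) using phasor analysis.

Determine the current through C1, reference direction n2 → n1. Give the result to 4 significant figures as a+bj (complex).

MNA unknowns: 2 node voltages V₁..V_2 plus 1 source current (V1)
R1: Y=0.0008696+0.000j on G[1,0]
R2: Y=0.0002571+0.000j on G[0,2]
I1: z[0]−=0.598, z[2]+=0.598
R3: Y=0.0004717+0.000j on G[2,0]
C1: Y=0.000+0.4341j on G[2,1]
L1: Y=0.000-0.0009752j on G[2,0]
R4: Y=0.6211+0.000j on G[2,1]
C2: Y=0.000+0.1126j on G[1,0]
V1: row V1−V0=6.41, i_V1 at 1,0
solve → V1=6.410+0.000j, V2=7.057-0.4407j
aux → i_V1=0.5877-0.7143j

0.1913+0.2809j A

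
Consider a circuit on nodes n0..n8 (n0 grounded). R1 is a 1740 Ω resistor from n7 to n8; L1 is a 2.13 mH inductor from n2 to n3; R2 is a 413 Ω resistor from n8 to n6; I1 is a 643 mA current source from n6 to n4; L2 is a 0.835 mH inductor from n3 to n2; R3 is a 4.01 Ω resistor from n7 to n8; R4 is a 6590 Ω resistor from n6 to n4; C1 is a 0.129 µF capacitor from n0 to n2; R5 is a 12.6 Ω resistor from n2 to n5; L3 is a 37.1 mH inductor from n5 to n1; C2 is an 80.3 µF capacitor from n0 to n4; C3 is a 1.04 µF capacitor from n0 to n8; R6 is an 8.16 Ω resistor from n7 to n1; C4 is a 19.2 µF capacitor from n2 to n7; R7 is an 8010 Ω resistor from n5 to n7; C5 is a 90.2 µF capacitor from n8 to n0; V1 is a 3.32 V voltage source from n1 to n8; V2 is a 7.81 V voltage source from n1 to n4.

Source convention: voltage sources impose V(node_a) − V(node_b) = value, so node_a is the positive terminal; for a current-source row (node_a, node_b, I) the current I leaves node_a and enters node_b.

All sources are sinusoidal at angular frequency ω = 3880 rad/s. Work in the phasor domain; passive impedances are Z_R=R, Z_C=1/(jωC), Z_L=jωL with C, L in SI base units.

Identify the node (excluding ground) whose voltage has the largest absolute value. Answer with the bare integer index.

Element admittances at ω=3880 rad/s:
  Y(R1) = 0.0005747+0.000j S between n7,n8
  Y(L1) = 0.000-0.1210j S between n2,n3
  Y(R2) = 0.002421+0.000j S between n8,n6
  I1: injects 0.643 A into n4 (from n6)
  Y(L2) = 0.000-0.3087j S between n3,n2
  Y(R3) = 0.2494+0.000j S between n7,n8
  Y(R4) = 0.0001517+0.000j S between n6,n4
  Y(C1) = 0.000+0.0005005j S between n0,n2
  Y(R5) = 0.07937+0.000j S between n2,n5
  Y(L3) = 0.000-0.006947j S between n5,n1
  Y(C2) = 0.000+0.3116j S between n0,n4
  Y(C3) = 0.000+0.004035j S between n0,n8
  Y(R6) = 0.1225+0.000j S between n7,n1
  Y(C4) = 0.000+0.07450j S between n2,n7
  Y(R7) = 0.0001248+0.000j S between n5,n7
  Y(C5) = 0.000+0.3500j S between n8,n0
  V1: constraint V(n1)−V(n8) = 3.32
  V2: constraint V(n1)−V(n4) = 7.81
Assemble and solve the 10×10 MNA system:
  V(n1)=5.420+5.744e-05j  V(n2)=2.950-0.07639j  V(n3)=2.950-0.07639j  V(n4)=-2.390+5.744e-05j  V(n5)=2.976-0.2899j  V(n6)=-248.1+5.744e-05j  V(n7)=3.197-0.04949j  V(n8)=2.100+5.744e-05j
  i(V1)=0.3314+0.7557j  i(V2)=-0.6057-0.7448j

6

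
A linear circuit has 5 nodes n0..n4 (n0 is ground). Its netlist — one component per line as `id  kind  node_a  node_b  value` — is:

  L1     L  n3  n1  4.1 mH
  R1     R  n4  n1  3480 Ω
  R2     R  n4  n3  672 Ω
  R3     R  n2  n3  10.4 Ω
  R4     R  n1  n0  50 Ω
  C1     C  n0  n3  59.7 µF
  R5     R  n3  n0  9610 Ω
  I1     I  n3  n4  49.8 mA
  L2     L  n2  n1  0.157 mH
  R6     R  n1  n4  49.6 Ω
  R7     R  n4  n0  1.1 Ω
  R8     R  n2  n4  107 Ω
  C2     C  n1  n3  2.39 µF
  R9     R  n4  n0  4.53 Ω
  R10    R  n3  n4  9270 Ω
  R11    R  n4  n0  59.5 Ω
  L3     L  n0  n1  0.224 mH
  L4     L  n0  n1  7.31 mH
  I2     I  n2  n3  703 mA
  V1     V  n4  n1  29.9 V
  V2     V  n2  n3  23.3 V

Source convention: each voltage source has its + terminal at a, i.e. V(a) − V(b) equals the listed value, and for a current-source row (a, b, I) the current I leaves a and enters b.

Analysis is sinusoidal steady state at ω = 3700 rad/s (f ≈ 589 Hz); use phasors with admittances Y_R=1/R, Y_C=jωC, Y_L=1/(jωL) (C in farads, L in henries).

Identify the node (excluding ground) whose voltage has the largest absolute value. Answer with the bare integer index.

MNA unknowns: 4 node voltages V₁..V_4 plus 2 source currents (V1, V2)
L1: Y=0.000-0.06592j on G[3,1]
R1: Y=0.0002874+0.000j on G[4,1]
R2: Y=0.001488+0.000j on G[4,3]
R3: Y=0.09615+0.000j on G[2,3]
R4: Y=0.02000+0.000j on G[1,0]
C1: Y=0.000+0.2209j on G[0,3]
R5: Y=0.0001041+0.000j on G[3,0]
I1: z[3]−=0.0498, z[4]+=0.0498
L2: Y=0.000-1.721j on G[2,1]
R6: Y=0.02016+0.000j on G[1,4]
R7: Y=0.9091+0.000j on G[4,0]
R8: Y=0.009346+0.000j on G[2,4]
C2: Y=0.000+0.008843j on G[1,3]
R9: Y=0.2208+0.000j on G[4,0]
R10: Y=0.0001079+0.000j on G[3,4]
R11: Y=0.01681+0.000j on G[4,0]
L3: Y=0.000-1.207j on G[0,1]
L4: Y=0.000-0.03697j on G[0,1]
I2: z[2]−=0.703, z[3]+=0.703
V1: row V4−V1=29.9, i_V1 at 4,1
V2: row V2−V3=23.3, i_V2 at 2,3
solve → V1=-19.44-11.64j, V2=-24.66-13.05j, V3=-47.96-13.05j, V4=10.46-11.64j
aux → i_V1=-12.97+13.34j, i_V2=-0.1891-8.970j

3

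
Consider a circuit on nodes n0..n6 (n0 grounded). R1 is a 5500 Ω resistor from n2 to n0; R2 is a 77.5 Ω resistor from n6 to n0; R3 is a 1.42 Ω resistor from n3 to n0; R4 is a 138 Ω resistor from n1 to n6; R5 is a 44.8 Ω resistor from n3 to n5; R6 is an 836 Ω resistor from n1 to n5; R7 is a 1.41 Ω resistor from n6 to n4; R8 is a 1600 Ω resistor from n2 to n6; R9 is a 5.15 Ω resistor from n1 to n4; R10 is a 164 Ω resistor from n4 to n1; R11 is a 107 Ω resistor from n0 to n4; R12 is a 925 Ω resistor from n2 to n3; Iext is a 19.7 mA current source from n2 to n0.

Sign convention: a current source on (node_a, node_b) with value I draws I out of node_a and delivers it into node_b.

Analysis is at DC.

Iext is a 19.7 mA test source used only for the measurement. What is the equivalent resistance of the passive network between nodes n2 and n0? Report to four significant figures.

Apply KCL at each of the 6 non-ground nodes and solve the resulting linear system.
Node n1: branches {R4, R6, R9, R10} → V_1 = -0.2716
Node n2: branches {R1, R8, R12, Iext} → V_2 = -10.54
Node n3: branches {R3, R5, R12} → V_3 = -0.01656
Node n4: branches {R7, R9, R10, R11} → V_4 = -0.2729
Node n5: branches {R5, R6} → V_5 = -0.02953
Node n6: branches {R2, R4, R7, R8} → V_6 = -0.2768

R_eq = 534.8 Ω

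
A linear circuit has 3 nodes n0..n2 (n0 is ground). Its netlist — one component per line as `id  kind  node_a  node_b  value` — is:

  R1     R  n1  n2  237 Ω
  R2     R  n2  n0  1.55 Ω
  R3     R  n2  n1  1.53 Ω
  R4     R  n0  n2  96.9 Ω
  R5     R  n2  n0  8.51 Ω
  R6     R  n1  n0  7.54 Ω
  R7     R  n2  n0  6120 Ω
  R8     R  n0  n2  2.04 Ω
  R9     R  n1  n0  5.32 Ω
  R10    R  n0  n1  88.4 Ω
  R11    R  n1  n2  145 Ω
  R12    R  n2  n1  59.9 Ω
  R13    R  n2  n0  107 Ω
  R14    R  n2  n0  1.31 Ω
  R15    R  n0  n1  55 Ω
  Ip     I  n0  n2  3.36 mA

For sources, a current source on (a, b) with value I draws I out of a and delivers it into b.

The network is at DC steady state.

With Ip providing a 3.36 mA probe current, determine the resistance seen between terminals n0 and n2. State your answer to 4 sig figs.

MNA unknowns: 2 node voltages V₁..V_2
R1: Y=0.004219 on G[1,2]
R2: Y=0.6452 on G[2,0]
R3: Y=0.6536 on G[2,1]
R4: Y=0.01032 on G[0,2]
R5: Y=0.1175 on G[2,0]
R6: Y=0.1326 on G[1,0]
R7: Y=0.0001634 on G[2,0]
R8: Y=0.4902 on G[0,2]
R9: Y=0.1880 on G[1,0]
R10: Y=0.01131 on G[0,1]
R11: Y=0.006897 on G[1,2]
R12: Y=0.01669 on G[2,1]
R13: Y=0.009346 on G[2,0]
R14: Y=0.7634 on G[2,0]
R15: Y=0.01818 on G[0,1]
Ip: z[0]−=0.00336, z[2]+=0.00336
solve → V1=0.0009790, V2=0.001482

R_eq = 0.4410 Ω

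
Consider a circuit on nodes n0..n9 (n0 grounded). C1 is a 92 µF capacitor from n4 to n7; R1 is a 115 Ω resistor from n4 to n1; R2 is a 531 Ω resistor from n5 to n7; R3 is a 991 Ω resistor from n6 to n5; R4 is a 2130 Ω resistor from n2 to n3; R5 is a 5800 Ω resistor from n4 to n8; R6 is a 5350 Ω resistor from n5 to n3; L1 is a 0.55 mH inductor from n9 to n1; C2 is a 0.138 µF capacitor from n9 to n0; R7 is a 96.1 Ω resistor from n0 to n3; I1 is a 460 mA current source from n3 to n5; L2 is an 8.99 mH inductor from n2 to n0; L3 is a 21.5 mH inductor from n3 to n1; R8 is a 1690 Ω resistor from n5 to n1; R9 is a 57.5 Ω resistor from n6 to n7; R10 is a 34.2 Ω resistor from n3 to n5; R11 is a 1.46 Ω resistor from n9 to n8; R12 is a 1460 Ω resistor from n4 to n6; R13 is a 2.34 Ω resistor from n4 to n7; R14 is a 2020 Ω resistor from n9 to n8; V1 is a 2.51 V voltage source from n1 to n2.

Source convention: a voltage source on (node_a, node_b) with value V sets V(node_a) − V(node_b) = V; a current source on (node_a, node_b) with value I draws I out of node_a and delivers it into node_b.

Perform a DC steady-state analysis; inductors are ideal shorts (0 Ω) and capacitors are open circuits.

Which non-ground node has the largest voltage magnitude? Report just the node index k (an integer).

Element admittances at DC:
  Y(C1) = 0.000 S between n4,n7
  Y(R1) = 0.008696 S between n4,n1
  Y(R2) = 0.001883 S between n5,n7
  Y(R3) = 0.001009 S between n6,n5
  Y(R4) = 0.0004695 S between n2,n3
  Y(R5) = 0.0001724 S between n4,n8
  Y(R6) = 0.0001869 S between n5,n3
  L1: short n9↔n1 (DC inductor)
  Y(C2) = 0.000 S between n9,n0
  Y(R7) = 0.01041 S between n0,n3
  I1: injects 0.46 A into n5 (from n3)
  L2: short n2↔n0 (DC inductor)
  L3: short n3↔n1 (DC inductor)
  Y(R8) = 0.0005917 S between n5,n1
  Y(R9) = 0.01739 S between n6,n7
  Y(R10) = 0.02924 S between n3,n5
  Y(R11) = 0.6849 S between n9,n8
  Y(R12) = 0.0006849 S between n4,n6
  Y(R13) = 0.4274 S between n4,n7
  Y(R14) = 0.0004950 S between n9,n8
  V1: constraint V(n1)−V(n2) = 2.51
Assemble and solve the 13×13 MNA system:
  V(n1)=2.510  V(n2)=0.000  V(n3)=2.510  V(n4)=5.962  V(n5)=16.81  V(n6)=6.600  V(n7)=6.032  V(n8)=2.511  V(n9)=2.510
  i(L1)=0.0005950  i(L2)=-0.02612  i(L3)=-0.06637  i(V1)=-0.02730

5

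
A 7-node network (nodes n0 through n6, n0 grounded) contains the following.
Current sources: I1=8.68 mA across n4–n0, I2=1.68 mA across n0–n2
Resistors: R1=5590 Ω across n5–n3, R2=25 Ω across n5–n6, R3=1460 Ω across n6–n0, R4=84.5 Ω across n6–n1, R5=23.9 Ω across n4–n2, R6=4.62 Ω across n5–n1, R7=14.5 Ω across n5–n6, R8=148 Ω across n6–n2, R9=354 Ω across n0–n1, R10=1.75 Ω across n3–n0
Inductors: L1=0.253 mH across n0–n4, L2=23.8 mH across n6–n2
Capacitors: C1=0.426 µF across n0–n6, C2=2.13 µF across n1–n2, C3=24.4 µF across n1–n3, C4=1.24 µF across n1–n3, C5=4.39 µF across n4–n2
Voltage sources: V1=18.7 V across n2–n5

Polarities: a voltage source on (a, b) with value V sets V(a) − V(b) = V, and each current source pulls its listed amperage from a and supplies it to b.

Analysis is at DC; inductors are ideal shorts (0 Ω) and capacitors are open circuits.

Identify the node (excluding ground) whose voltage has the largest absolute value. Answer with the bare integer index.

MNA unknowns: 6 node voltages V₁..V_6 plus 3 source currents (L1, L2, V1)
I1: z[4]−=0.00868, z[0]+=0.00868
R1: Y=0.0001789 on G[5,3]
L1: row V0−V4=0, i_L1 at 0,4
C1: Y=0.000 on G[0,6]
C2: Y=0.000 on G[1,2]
C3: Y=0.000 on G[1,3]
R2: Y=0.04000 on G[5,6]
R3: Y=0.0006849 on G[6,0]
C4: Y=0.000 on G[1,3]
I2: z[0]−=0.00168, z[2]+=0.00168
C5: Y=0.000 on G[4,2]
R4: Y=0.01183 on G[6,1]
L2: row V6−V2=0, i_L2 at 6,2
R5: Y=0.04184 on G[4,2]
R6: Y=0.2165 on G[5,1]
R7: Y=0.06897 on G[5,6]
R8: Y=0.006757 on G[6,2]
R9: Y=0.002825 on G[0,1]
R10: Y=0.5714 on G[3,0]
V1: row V2−V5=18.7, i_V1 at 2,5
solve → V1=-16.33, V2=1.198, V3=-0.005477, V4=0.000, V5=-17.50, V6=1.198
aux → i_L1=-0.04144, i_L2=-2.246, i_V1=-2.294

5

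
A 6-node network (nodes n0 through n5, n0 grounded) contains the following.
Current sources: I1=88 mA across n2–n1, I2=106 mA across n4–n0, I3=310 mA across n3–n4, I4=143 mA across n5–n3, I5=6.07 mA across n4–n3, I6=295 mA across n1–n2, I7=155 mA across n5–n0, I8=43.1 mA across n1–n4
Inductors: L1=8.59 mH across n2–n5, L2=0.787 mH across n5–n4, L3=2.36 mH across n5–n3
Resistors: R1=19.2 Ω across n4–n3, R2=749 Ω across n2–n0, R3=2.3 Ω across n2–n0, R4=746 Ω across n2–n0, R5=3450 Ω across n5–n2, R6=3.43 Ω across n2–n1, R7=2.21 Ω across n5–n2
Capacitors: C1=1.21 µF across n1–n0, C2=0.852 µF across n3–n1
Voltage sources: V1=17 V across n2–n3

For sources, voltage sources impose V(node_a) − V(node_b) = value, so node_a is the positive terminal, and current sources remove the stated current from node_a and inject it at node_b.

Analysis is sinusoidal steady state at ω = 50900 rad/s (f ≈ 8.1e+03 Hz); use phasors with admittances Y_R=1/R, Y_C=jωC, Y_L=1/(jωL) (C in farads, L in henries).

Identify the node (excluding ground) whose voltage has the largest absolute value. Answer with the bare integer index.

Element admittances at ω=50900 rad/s:
  I1: injects 0.088 A into n1 (from n2)
  Y(L1) = 0.000-0.002287j S between n2,n5
  Y(R1) = 0.05208+0.000j S between n4,n3
  I2: injects 0.106 A into n0 (from n4)
  Y(R2) = 0.001335+0.000j S between n2,n0
  I3: injects 0.31 A into n4 (from n3)
  I4: injects 0.143 A into n3 (from n5)
  I5: injects 0.00607 A into n3 (from n4)
  Y(L2) = 0.000-0.02496j S between n5,n4
  I6: injects 0.295 A into n2 (from n1)
  Y(R3) = 0.4348+0.000j S between n2,n0
  Y(C1) = 0.000+0.06159j S between n1,n0
  I7: injects 0.155 A into n0 (from n5)
  Y(R4) = 0.001340+0.000j S between n2,n0
  Y(C2) = 0.000+0.04337j S between n3,n1
  Y(R5) = 0.0002899+0.000j S between n5,n2
  I8: injects 0.0431 A into n4 (from n1)
  Y(R6) = 0.2915+0.000j S between n2,n1
  Y(R7) = 0.4525+0.000j S between n5,n2
  Y(L3) = 0.000-0.008325j S between n5,n3
  V1: constraint V(n2)−V(n3) = 17
Assemble and solve the 6×6 MNA system:
  V(n1)=-2.261-1.517j  V(n2)=-0.8102+0.3184j  V(n3)=-17.81+0.3184j  V(n4)=-10.74-3.984j  V(n5)=-1.767+1.103j
  i(V1)=-0.2932-0.3167j

3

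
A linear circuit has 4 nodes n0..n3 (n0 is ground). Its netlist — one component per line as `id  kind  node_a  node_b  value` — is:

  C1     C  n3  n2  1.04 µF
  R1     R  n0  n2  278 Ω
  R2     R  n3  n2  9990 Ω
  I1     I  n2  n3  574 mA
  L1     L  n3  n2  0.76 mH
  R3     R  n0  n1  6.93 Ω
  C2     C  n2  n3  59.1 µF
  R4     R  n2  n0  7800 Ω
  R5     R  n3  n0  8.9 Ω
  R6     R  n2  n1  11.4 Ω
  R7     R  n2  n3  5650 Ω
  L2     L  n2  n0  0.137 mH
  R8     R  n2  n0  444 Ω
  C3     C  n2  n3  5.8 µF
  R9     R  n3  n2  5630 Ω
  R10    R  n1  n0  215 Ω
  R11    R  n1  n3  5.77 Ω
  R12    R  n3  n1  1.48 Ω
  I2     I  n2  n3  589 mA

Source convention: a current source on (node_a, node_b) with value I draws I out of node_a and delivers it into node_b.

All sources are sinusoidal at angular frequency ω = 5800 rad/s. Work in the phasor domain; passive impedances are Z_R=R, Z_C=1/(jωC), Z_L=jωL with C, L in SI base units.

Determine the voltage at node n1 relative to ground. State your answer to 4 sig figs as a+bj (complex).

Apply KCL at each of the 3 non-ground nodes and solve the resulting linear system.
Node n1: branches {R3, R6, R10, R11, R12} → V_1 = 2.396-1.560j
Node n2: branches {C1, R1, R2, I1, L1, C2, R4, R6, R7, L2, R8, C3, R9, I2} → V_2 = -0.3602-0.5586j
Node n3: branches {C1, R2, I1, L1, C2, R5, R7, C3, R9, R11, R12, I2} → V_3 = 3.101-1.937j

2.396-1.560j V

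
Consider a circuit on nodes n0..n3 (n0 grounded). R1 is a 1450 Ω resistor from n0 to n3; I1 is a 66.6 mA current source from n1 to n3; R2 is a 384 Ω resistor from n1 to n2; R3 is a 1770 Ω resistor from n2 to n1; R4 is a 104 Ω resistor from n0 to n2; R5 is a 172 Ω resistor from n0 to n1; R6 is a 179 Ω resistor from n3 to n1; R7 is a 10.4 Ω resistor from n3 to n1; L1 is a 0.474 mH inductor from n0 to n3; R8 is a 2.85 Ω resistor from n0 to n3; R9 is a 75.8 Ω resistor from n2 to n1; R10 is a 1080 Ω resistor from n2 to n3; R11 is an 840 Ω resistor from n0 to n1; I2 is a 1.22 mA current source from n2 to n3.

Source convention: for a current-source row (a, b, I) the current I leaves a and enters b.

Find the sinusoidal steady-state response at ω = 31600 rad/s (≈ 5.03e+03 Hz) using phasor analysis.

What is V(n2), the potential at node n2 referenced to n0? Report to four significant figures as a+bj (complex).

-0.3888+0.002236j V

Element admittances at ω=31600 rad/s:
  Y(R1) = 0.0006897+0.000j S between n0,n3
  I1: injects 0.0666 A into n3 (from n1)
  Y(R2) = 0.002604+0.000j S between n1,n2
  Y(R3) = 0.0005650+0.000j S between n2,n1
  Y(R4) = 0.009615+0.000j S between n0,n2
  Y(R5) = 0.005814+0.000j S between n0,n1
  Y(R6) = 0.005587+0.000j S between n3,n1
  Y(R7) = 0.09615+0.000j S between n3,n1
  Y(L1) = 0.000-0.06676j S between n0,n3
  Y(R8) = 0.3509+0.000j S between n0,n3
  Y(R9) = 0.01319+0.000j S between n2,n1
  Y(R10) = 0.0009259+0.000j S between n2,n3
  Y(R11) = 0.001190+0.000j S between n0,n1
  I2: injects 0.00122 A into n3 (from n2)
Assemble and solve the 3×3 MNA system:
  V(n1)=-0.5660+0.003456j  V(n2)=-0.3888+0.002236j  V(n3)=0.02117+0.003891j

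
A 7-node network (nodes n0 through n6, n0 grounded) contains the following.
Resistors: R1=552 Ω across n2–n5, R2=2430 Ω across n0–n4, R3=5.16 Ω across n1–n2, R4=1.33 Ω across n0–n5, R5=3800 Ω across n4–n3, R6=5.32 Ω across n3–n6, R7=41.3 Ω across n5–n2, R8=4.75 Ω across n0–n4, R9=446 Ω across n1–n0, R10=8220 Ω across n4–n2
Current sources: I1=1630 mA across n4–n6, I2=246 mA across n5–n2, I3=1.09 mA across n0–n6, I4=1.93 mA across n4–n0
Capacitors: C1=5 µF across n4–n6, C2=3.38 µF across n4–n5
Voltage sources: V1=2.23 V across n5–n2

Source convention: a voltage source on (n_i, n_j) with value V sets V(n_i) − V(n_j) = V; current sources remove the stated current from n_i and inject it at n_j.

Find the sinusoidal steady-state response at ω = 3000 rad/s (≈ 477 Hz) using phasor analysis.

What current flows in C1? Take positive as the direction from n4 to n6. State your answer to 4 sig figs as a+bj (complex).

-1.631-0.02857j A

MNA unknowns: 6 node voltages V₁..V_6 plus 1 source current (V1)
R1: Y=0.001812+0.000j on G[2,5]
I1: z[4]−=1.63, z[6]+=1.63
I2: z[5]−=0.246, z[2]+=0.246
C1: Y=0.000+0.01500j on G[4,6]
I3: z[0]−=0.00109, z[6]+=0.00109
R2: Y=0.0004115+0.000j on G[0,4]
I4: z[4]−=0.00193, z[0]+=0.00193
R3: Y=0.1938+0.000j on G[1,2]
R4: Y=0.7519+0.000j on G[0,5]
R5: Y=0.0002632+0.000j on G[4,3]
R6: Y=0.1880+0.000j on G[3,6]
R7: Y=0.02421+0.000j on G[5,2]
R8: Y=0.2105+0.000j on G[0,4]
R9: Y=0.002242+0.000j on G[1,0]
R10: Y=0.0001217+0.000j on G[4,2]
C2: Y=0.000+0.01014j on G[4,5]
V1: row V5−V2=2.23, i_V1 at 5,2
solve → V1=-2.198-0.0001611j, V2=-2.223-0.0001630j, V3=1.897-108.6j, V4=-0.005225+0.0005826j, V5=0.006902-0.0001630j, V6=1.899-108.7j
aux → i_V1=-0.3092-4.519e-07j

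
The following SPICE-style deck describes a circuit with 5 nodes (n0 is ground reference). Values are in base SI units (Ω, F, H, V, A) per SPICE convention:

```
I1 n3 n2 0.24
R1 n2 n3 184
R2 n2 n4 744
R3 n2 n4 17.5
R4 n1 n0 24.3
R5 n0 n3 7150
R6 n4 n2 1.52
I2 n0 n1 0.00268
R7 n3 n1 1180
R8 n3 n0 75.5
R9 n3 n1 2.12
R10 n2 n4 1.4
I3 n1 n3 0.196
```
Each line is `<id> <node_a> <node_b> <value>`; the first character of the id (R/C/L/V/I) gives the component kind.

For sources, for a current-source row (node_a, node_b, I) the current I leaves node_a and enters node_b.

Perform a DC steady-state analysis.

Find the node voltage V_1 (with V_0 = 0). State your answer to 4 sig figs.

-0.05019 V

Element admittances at DC:
  I1: injects 0.24 A into n2 (from n3)
  Y(R1) = 0.005435 S between n2,n3
  Y(R2) = 0.001344 S between n2,n4
  Y(R3) = 0.05714 S between n2,n4
  Y(R4) = 0.04115 S between n1,n0
  Y(R5) = 0.0001399 S between n0,n3
  Y(R6) = 0.6579 S between n4,n2
  I2: injects 0.00268 A into n1 (from n0)
  Y(R7) = 0.0008475 S between n3,n1
  Y(R8) = 0.01325 S between n3,n0
  Y(R9) = 0.4717 S between n3,n1
  Y(R10) = 0.7143 S between n2,n4
  I3: injects 0.196 A into n3 (from n1)
Assemble and solve the 4×4 MNA system:
  V(n1)=-0.05019  V(n2)=44.51  V(n3)=0.3545  V(n4)=44.51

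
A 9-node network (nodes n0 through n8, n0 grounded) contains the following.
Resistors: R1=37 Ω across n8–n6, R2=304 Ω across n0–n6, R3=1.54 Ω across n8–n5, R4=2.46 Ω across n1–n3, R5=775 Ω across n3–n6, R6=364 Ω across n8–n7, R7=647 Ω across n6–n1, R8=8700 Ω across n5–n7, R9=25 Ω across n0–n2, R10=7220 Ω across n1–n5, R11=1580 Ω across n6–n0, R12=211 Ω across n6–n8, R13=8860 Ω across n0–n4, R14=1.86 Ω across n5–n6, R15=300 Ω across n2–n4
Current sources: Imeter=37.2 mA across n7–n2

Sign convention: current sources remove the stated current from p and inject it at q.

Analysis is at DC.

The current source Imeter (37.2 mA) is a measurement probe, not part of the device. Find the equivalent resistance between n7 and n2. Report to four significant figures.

R_eq = 632.2 Ω

Element admittances at DC:
  Y(R1) = 0.02703 S between n8,n6
  Y(R2) = 0.003289 S between n0,n6
  Y(R3) = 0.6494 S between n8,n5
  Y(R4) = 0.4065 S between n1,n3
  Y(R5) = 0.001290 S between n3,n6
  Y(R6) = 0.002747 S between n8,n7
  Y(R7) = 0.001546 S between n6,n1
  Y(R8) = 0.0001149 S between n5,n7
  Y(R9) = 0.04000 S between n0,n2
  Y(R10) = 0.0001385 S between n1,n5
  Y(R11) = 0.0006329 S between n6,n0
  Y(R12) = 0.004739 S between n6,n8
  Y(R13) = 0.0001129 S between n0,n4
  Y(R14) = 0.5376 S between n5,n6
  Y(R15) = 0.003333 S between n2,n4
  Imeter: injects 0.0372 A into n2 (from n7)
Assemble and solve the 8×8 MNA system:
  V(n1)=-9.487  V(n2)=0.9275  V(n3)=-9.487  V(n4)=0.8971  V(n5)=-9.547  V(n6)=-9.484  V(n7)=-22.59  V(n8)=-9.596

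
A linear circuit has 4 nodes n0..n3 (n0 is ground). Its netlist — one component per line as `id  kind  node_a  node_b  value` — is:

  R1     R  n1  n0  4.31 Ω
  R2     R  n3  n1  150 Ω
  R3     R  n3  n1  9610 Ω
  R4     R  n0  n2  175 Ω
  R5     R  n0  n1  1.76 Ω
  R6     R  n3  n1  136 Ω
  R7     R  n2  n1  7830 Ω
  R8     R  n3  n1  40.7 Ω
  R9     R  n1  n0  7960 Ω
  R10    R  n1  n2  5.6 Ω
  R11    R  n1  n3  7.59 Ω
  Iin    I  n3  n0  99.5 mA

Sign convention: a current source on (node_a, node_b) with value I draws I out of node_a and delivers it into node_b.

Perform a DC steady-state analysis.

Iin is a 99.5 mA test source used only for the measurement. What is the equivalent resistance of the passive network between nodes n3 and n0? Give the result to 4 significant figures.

Apply KCL at each of the 3 non-ground nodes and solve the resulting linear system.
Node n1: branches {R1, R2, R3, R5, R6, R7, R8, R9, R10, R11} → V_1 = -0.1235
Node n2: branches {R4, R7, R10} → V_2 = -0.1196
Node n3: branches {R2, R3, R6, R8, R11, Iin} → V_3 = -0.7072

R_eq = 7.108 Ω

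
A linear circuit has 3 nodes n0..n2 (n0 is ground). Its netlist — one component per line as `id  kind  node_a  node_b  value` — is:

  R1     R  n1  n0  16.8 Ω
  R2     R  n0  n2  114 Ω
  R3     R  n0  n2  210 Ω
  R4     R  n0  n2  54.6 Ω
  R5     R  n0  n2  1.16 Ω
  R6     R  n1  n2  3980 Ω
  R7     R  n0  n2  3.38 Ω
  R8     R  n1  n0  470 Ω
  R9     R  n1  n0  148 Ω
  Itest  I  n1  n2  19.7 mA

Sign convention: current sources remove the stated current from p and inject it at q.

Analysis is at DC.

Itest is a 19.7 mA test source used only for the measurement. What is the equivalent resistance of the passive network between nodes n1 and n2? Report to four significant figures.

R_eq = 15.40 Ω

Apply KCL at each of the 2 non-ground nodes and solve the resulting linear system.
Node n1: branches {R1, R6, R8, R9, Itest} → V_1 = -0.2869
Node n2: branches {R2, R3, R4, R5, R6, R7, Itest} → V_2 = 0.01649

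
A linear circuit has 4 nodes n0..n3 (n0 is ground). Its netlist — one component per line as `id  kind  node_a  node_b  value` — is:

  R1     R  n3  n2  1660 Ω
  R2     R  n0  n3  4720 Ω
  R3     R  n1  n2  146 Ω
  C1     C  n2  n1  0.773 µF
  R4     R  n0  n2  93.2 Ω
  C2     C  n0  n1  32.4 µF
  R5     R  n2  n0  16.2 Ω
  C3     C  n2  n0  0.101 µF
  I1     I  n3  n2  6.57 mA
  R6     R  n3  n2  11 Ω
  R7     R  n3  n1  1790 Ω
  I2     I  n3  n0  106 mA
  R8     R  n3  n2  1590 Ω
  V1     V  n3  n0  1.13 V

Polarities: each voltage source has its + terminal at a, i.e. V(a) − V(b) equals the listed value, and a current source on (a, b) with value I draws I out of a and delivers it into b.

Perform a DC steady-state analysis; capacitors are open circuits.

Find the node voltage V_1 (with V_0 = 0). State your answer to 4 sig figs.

0.7083 V

Apply KCL at each of the 3 non-ground nodes and solve the resulting linear system.
Node n1: branches {R3, C1, C2, R7} → V_1 = 0.7083
Node n2: branches {R1, R3, C1, R4, R5, C3, I1, R6, R8} → V_2 = 0.6739
Node n3: branches {R1, R2, I1, R6, R7, I2, R8, V1} → V_3 = 1.130
Source currents: i(V1)=-0.1551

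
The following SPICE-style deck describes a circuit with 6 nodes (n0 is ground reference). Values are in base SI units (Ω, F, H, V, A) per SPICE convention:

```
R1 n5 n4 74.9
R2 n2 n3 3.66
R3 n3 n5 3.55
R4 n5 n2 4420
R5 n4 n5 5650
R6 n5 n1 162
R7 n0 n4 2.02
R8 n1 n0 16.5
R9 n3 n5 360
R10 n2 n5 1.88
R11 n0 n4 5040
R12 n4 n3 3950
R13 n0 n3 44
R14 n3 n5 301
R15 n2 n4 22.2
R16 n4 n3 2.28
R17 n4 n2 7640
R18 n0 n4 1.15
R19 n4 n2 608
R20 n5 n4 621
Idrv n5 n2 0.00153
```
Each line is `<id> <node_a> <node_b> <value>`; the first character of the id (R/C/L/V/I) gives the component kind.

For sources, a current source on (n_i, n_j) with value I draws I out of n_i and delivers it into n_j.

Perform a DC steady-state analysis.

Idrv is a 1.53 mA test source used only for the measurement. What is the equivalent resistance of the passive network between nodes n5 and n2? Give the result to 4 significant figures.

Element admittances at DC:
  Y(R1) = 0.01335 S between n5,n4
  Y(R2) = 0.2732 S between n2,n3
  Y(R3) = 0.2817 S between n3,n5
  Y(R4) = 0.0002262 S between n5,n2
  Y(R5) = 0.0001770 S between n4,n5
  Y(R6) = 0.006173 S between n5,n1
  Y(R7) = 0.4950 S between n0,n4
  Y(R8) = 0.06061 S between n1,n0
  Y(R9) = 0.002778 S between n3,n5
  Y(R10) = 0.5319 S between n2,n5
  Y(R11) = 0.0001984 S between n0,n4
  Y(R12) = 0.0002532 S between n4,n3
  Y(R13) = 0.02273 S between n0,n3
  Y(R14) = 0.003322 S between n3,n5
  Y(R15) = 0.04505 S between n2,n4
  Y(R16) = 0.4386 S between n4,n3
  Y(R17) = 0.0001309 S between n4,n2
  Y(R18) = 0.8696 S between n0,n4
  Y(R19) = 0.001645 S between n4,n2
  Y(R20) = 0.001610 S between n5,n4
  Idrv: injects 0.00153 A into n2 (from n5)
Assemble and solve the 5×5 MNA system:
  V(n1)=-0.0001084  V(n2)=0.001048  V(n3)=-4.755e-05  V(n4)=5.605e-06  V(n5)=-0.001173

R_eq = 1.452 Ω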